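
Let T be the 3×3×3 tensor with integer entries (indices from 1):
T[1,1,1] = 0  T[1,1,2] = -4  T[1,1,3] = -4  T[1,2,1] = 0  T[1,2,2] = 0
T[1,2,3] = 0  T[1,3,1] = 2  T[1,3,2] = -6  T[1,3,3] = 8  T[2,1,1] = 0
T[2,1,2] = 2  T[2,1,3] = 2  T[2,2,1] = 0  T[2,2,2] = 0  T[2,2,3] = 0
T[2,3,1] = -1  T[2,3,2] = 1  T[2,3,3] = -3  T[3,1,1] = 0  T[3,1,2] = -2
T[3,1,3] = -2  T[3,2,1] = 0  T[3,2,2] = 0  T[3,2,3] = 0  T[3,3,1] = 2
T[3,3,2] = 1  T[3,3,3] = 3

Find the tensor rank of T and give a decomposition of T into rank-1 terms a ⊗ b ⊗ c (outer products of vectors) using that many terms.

Lower bound: the mode-3 unfolding of T (rows indexed by k, columns by (i,j) = (1,1), (1,2), (1,3), (2,1), (2,2), (2,3), (3,1), (3,2), (3,3)) is [[0, 0, 2, 0, 0, -1, 0, 0, 2], [-4, 0, -6, 2, 0, 1, -2, 0, 1], [-4, 0, 8, 2, 0, -3, -2, 0, 3]].
There the 3×3 minor on rows k ∈ {1, 2, 3}, columns (i,j) ∈ {(1,1), (1,3), (2,3)} is det [[0, 2, -1], [-4, -6, 1], [-4, 8, -3]] = 24 ≠ 0, so this unfolding has rank ≥ 3; CP rank is at least every unfolding rank, so rank(T) ≥ 3. (This is only a lower bound: in general the CP rank may exceed every unfolding rank, so we still need to exhibit 3 rank-1 terms summing to T.)
Upper bound: T is a sum of 3 rank-1 terms, T = (1, 0, -1) ⊗ (0, 0, 1) ⊗ (0, -4, 2) + (2, -1, 1) ⊗ (2, 0, -1) ⊗ (0, -1, -1) + (2, -1, 2) ⊗ (0, 0, 1) ⊗ (1, -2, 2) (one valid choice — decompositions are not unique — normalised so each a, b is primitive with positive first nonzero entry; check it by expanding all entries), so rank(T) ≤ 3.
These bounds meet, so rank(T) = 3.

rank(T) = 3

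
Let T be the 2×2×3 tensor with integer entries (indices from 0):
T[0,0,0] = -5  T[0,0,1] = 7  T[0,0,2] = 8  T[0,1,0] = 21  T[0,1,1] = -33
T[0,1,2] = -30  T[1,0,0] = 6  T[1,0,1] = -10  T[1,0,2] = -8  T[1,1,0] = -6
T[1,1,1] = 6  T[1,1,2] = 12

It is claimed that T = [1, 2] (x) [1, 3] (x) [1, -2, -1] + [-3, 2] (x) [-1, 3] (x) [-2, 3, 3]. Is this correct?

Yes

Reconstruct entrywise from the claimed factors. For example, T[1,0,1] = -10 and Σₗ aₗ[1]bₗ[0]cₗ[1] = (2)·(1)·(-2) + (2)·(-1)·(3) = -10; checking all 12 entries, every one matches. The claim holds.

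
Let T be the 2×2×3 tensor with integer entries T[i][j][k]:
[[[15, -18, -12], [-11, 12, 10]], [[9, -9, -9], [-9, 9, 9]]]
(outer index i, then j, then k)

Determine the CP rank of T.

Lower bound: the mode-1 unfolding of T (rows indexed by i, columns by (j,k) = (0,0), (0,1), (0,2), (1,0), (1,1), (1,2)) is [[15, -18, -12, -11, 12, 10], [9, -9, -9, -9, 9, 9]].
There the 2×2 minor on rows i ∈ {0, 1}, columns (j,k) ∈ {(0,0), (0,1)} is det [[15, -18], [9, -9]] = 27 ≠ 0, so this unfolding has rank ≥ 2; CP rank is at least every unfolding rank, so rank(T) ≥ 2. (Unfolding ranks only ever bound the CP rank from below — rank(T) can be strictly larger than all of them — so the matching upper bound has to come from an explicit 2-term decomposition.)
Upper bound — finding two terms. Write S_k = T[:,:,k] for the frontal slices: S₀ = [[15, -11], [9, -9]], S₁ = [[-18, 12], [-9, 9]], S₂ = [[-12, 10], [-9, 9]].
If T = a₁ ⊗ b₁ ⊗ c₁ + a₂ ⊗ b₂ ⊗ c₂ then each S_k = c₁[k]·a₁b₁ᵀ + c₂[k]·a₂b₂ᵀ. S₀ and S₁ are linearly independent, so a₁b₁ᵀ and a₂b₂ᵀ must span the same plane of matrices: they are the rank-1 matrices of the form x·S₀ + y·S₁.
det(x·S₀ + y·S₁) is −36·x² + 90·xy − 54·y² = (-18)·(2·x − 3·y)(x − y), vanishing at (x:y) = (3:2) and (1:1).
M₁ = 3·S₀ + 2·S₁ = [[9, -9], [9, -9]] = 9·[1, 1][1, -1]ᵀ and M₂ = S₀ + S₁ = [[-3, 1], [0, 0]] = −[1, 0][3, -1]ᵀ, so take a₁ = [1, 1], b₁ = [1, -1], a₂ = [1, 0], b₂ = [3, -1].
Each slice is an integer combination of E₁ = a₁b₁ᵀ and E₂ = a₂b₂ᵀ: S₀ = 9·E₁ + 2·E₂, S₁ = −9·E₁ − 3·E₂, S₂ = −9·E₁ − E₂; reading off coefficients, c₁ = [9, -9, -9] and c₂ = [2, -3, -1].
Hence T = [1, 1] ⊗ [1, -1] ⊗ [9, -9, -9] + [1, 0] ⊗ [3, -1] ⊗ [2, -3, -1], so rank(T) ≤ 2.
These bounds meet, so rank(T) = 2.

2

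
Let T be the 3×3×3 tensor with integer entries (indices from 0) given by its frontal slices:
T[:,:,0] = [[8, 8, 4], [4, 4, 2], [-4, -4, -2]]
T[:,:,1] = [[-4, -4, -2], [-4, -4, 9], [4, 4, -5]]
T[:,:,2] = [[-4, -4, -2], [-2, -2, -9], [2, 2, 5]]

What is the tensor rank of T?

3

Lower bound: the mode-3 unfolding of T (rows indexed by k, columns by (i,j) = (0,0), (0,1), (0,2), (1,0), (1,1), (1,2), (2,0), (2,1), (2,2)) is [[8, 8, 4, 4, 4, 2, -4, -4, -2], [-4, -4, -2, -4, -4, 9, 4, 4, -5], [-4, -4, -2, -2, -2, -9, 2, 2, 5]].
There the 3×3 minor on rows k ∈ {0, 1, 2}, columns (i,j) ∈ {(0,0), (1,0), (1,2)} is det [[8, 4, 2], [-4, -4, 9], [-4, -2, -9]] = 128 ≠ 0, so this unfolding has rank ≥ 3; CP rank is at least every unfolding rank, so rank(T) ≥ 3. (Flattening ranks never certify an upper bound on CP rank; for that we must actually write T with 3 rank-1 terms.)
Upper bound: T is a sum of 3 rank-1 terms, T = [0, 1, -1] ⊗ [1, 1, -1] ⊗ [0, -2, 0] + [0, 2, -1] ⊗ [0, 0, 1] ⊗ [0, 4, -4] + [2, 1, -1] ⊗ [2, 2, 1] ⊗ [2, -1, -1] (one valid choice — decompositions are not unique — normalised so each a, b is primitive with positive first nonzero entry; check it by expanding all entries), so rank(T) ≤ 3.
These bounds meet, so rank(T) = 3.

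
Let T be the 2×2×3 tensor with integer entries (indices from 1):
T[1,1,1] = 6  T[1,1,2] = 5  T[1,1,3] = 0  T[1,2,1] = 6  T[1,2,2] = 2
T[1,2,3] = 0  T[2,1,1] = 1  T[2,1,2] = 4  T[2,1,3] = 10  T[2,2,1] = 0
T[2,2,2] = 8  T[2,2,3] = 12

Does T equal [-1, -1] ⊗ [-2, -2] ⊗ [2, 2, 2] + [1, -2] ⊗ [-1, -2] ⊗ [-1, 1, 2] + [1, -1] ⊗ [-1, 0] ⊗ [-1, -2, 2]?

Reconstruct entrywise from the claimed factors. For example, T[2,2,2] = 8 and Σₗ aₗ[2]bₗ[2]cₗ[2] = (-1)·(-2)·(2) + (-2)·(-2)·(1) + (-1)·(0)·(-2) = 8; checking all 12 entries, every one matches. The claim holds.

Yes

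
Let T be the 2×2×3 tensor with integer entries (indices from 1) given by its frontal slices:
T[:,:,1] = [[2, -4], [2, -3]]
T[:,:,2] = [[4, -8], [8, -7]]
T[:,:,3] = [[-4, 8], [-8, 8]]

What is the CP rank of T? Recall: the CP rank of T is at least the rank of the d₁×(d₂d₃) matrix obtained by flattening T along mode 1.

Lower bound: in the mode-3 unfolding of T (rows indexed by k, columns by (i,j)) the 3×3 minor on rows k ∈ {1, 2, 3}, columns (i,j) ∈ {(1,1), (2,1), (2,2)} is det [[2, 2, -3], [4, 8, -7], [-4, -8, 8]] = 8 ≠ 0, so that unfolding has rank ≥ 3 and hence rank(T) ≥ 3 (CP rank is at least every unfolding rank, though it can be larger).
Upper bound: T is a sum of 3 rank-1 terms, T = [0, 1] ∘ [0, 1] ∘ [1, 1, 0] + [0, 1] ∘ [1, 0] ∘ [0, 4, -4] + [1, 1] ∘ [1, -2] ∘ [2, 4, -4] (one valid choice — decompositions are not unique — normalised so each a, b is primitive with positive first nonzero entry; check it by expanding all entries), so rank(T) ≤ 3.
These bounds meet, so rank(T) = 3.

3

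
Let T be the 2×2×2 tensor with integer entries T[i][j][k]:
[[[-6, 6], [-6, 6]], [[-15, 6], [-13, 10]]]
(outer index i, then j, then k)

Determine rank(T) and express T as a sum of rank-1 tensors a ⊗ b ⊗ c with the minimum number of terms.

Lower bound: the mode-3 unfolding of T (rows indexed by k, columns by (i,j) = (0,0), (0,1), (1,0), (1,1)) is [[-6, -6, -15, -13], [6, 6, 6, 10]].
There the 2×2 minor on rows k ∈ {0, 1}, columns (i,j) ∈ {(0,0), (1,0)} is det [[-6, -15], [6, 6]] = 54 ≠ 0, so this unfolding has rank ≥ 2; CP rank is at least every unfolding rank, so rank(T) ≥ 2. (Unfolding ranks only ever bound the CP rank from below — rank(T) can be strictly larger than all of them — so the matching upper bound has to come from an explicit 2-term decomposition.)
Upper bound — finding two terms. Write S_k = T[:,:,k] for the frontal slices: S₀ = [[-6, -6], [-15, -13]], S₁ = [[6, 6], [6, 10]].
If T = a₁ ⊗ b₁ ⊗ c₁ + a₂ ⊗ b₂ ⊗ c₂ then each S_k = c₁[k]·a₁b₁ᵀ + c₂[k]·a₂b₂ᵀ. S₀ and S₁ are linearly independent, so a₁b₁ᵀ and a₂b₂ᵀ must span the same plane of matrices: they are the rank-1 matrices of the form x·S₀ + y·S₁.
det(x·S₀ + y·S₁) is −12·x² − 12·xy + 24·y² = (-12)·(x + 2·y)(x − y), vanishing at (x:y) = (2:-1) and (1:1).
M₁ = 2·S₀ − S₁ = [[-18, -18], [-36, -36]] = (-18)·[1, 2][1, 1]ᵀ and M₂ = S₀ + S₁ = [[0, 0], [-9, -3]] = (-3)·[0, 1][3, 1]ᵀ, so take a₁ = [1, 2], b₁ = [1, 1], a₂ = [0, 1], b₂ = [3, 1].
Each slice is an integer combination of E₁ = a₁b₁ᵀ and E₂ = a₂b₂ᵀ: S₀ = −6·E₁ − E₂, S₁ = 6·E₁ − 2·E₂; reading off coefficients, c₁ = [-6, 6] and c₂ = [-1, -2].
Hence T = [1, 2] ⊗ [1, 1] ⊗ [-6, 6] + [0, 1] ⊗ [3, 1] ⊗ [-1, -2], so rank(T) ≤ 2.
These bounds meet, so rank(T) = 2.

rank(T) = 2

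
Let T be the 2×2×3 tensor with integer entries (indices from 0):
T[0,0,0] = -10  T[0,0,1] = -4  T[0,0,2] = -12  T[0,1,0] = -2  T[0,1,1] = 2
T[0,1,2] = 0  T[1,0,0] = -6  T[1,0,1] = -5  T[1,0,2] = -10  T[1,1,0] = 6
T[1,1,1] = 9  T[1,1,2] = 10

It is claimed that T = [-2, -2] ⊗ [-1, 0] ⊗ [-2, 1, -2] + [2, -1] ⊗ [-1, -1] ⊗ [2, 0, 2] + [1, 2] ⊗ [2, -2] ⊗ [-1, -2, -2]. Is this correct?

No

Reconstruct entry (0,0,1) from the claimed factors: Σₗ aₗ[0]bₗ[0]cₗ[1] = (-2)·(-1)·(1) + (2)·(-1)·(0) + (1)·(2)·(-2) = -2, but T[0,0,1] = -4. The claim is false.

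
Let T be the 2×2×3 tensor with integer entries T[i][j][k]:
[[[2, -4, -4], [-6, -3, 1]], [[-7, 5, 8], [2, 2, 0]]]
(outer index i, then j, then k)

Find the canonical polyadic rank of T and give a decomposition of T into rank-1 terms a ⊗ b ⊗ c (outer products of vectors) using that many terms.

Lower bound: in the mode-3 unfolding of T (rows indexed by k, columns by (i,j)) the 3×3 minor on rows k ∈ {0, 1, 2}, columns (i,j) ∈ {(0,0), (0,1), (1,0)} is det [[2, -6, -7], [-4, -3, 5], [-4, 1, 8]] = -18 ≠ 0, so that unfolding has rank ≥ 3 and hence rank(T) ≥ 3 (CP rank is at least every unfolding rank, though it can be larger).
Upper bound: T is a sum of 3 rank-1 terms, T = [1, -2] ⊗ [1, 0] ⊗ [4, -2, -4] + [1, 0] ⊗ [0, 1] ⊗ [-2, 1, 1] + [2, -1] ⊗ [1, 2] ⊗ [-1, -1, 0] (one valid choice — decompositions are not unique — normalised so each a, b is primitive with positive first nonzero entry; check it by expanding all entries), so rank(T) ≤ 3.
These bounds meet, so rank(T) = 3.

rank(T) = 3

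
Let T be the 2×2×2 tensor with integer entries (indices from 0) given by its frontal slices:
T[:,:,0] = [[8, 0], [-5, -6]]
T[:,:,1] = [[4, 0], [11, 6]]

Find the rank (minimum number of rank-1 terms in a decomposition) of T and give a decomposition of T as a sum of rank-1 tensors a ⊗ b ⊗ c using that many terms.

Lower bound: in the mode-1 unfolding of T (rows indexed by i, columns by (j,k)) the 2×2 minor on rows i ∈ {0, 1}, columns (j,k) ∈ {(0,0), (0,1)} is det [[8, 4], [-5, 11]] = 108 ≠ 0, so that unfolding has rank ≥ 2 and hence rank(T) ≥ 2 (CP rank is at least every unfolding rank, though it can be larger).
Upper bound: with S_k = T[:,:,k], the two rank-1 terms a₁b₁ᵀ, a₂b₂ᵀ are the rank-1 members of the pencil x·S₀ + y·S₁.
det(x·S₀ + y·S₁) is −48·x² + 24·xy + 24·y² = (-24)·(x − y)(2·x + y), vanishing at (x:y) = (1:1) and (1:-2).
M₁ = S₀ + S₁ = [[12, 0], [6, 0]] = 6·(2, 1)(1, 0)ᵀ and M₂ = S₀ − 2·S₁ = [[0, 0], [-27, -18]] = (-9)·(0, 1)(3, 2)ᵀ, so take a₁ = (2, 1), b₁ = (1, 0), a₂ = (0, 1), b₂ = (3, 2).
Each slice is an integer combination of E₁ = a₁b₁ᵀ and E₂ = a₂b₂ᵀ: S₀ = 4·E₁ − 3·E₂, S₁ = 2·E₁ + 3·E₂; reading off coefficients, c₁ = (4, 2) and c₂ = (-3, 3).
Hence T = (2, 1) ⊗ (1, 0) ⊗ (4, 2) + (0, 1) ⊗ (3, 2) ⊗ (-3, 3), so rank(T) ≤ 2.
These bounds meet, so rank(T) = 2.

rank(T) = 2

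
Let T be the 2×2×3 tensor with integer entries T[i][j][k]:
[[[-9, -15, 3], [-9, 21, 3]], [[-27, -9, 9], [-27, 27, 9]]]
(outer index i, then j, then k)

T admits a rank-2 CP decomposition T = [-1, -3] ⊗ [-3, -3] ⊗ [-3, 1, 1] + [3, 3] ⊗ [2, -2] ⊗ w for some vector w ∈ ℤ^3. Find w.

w = [0, -3, 0]

Subtract the known terms from T to get the rank-1 residual R = [3, 3] ⊗ [2, -2] ⊗ w, so R[i,j,k] = a[i]·b[j]·w[k]. Pick indices with nonzero a[0]·b[0] = (3)·(2) = 6. Only the fibre through (0,0,·) is needed: R[0,0,:] = T[0,0,:] − Σₗ aₗ[0]bₗ[0]cₗ = [-9, -15, 3] − (-1)·(-3)·[-3, 1, 1] = [0, -18, 0]. Then w[k] = R[0,0,k] / 6 for each k, giving w = [0, -18, 0] / 6 = [0, -3, 0].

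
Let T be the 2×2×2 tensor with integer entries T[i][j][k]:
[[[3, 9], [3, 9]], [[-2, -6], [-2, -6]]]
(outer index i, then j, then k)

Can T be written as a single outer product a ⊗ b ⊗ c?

Yes

The mode-1 fibre T[:,0,0] = [3, -2] gives a = [3, -2] (primitive direction); the mode-2 fibre T[0,:,0] = [3, 3] gives b = [1, 1]; then c[k] = T[0,0,k] / (a[0]·b[0]) = [3, 9] / 3 = [1, 3].
Expanding [3, -2] ⊗ [1, 1] ⊗ [1, 3] reproduces all 8 entries of T, so T = [3, -2] ⊗ [1, 1] ⊗ [1, 3] and rank(T) ≤ 1.
Equivalently every frontal slice T[:,:,k] is c[k] times the rank-1 matrix [3, -2] ⊗ [1, 1]. So T has rank 1 (it is nonzero).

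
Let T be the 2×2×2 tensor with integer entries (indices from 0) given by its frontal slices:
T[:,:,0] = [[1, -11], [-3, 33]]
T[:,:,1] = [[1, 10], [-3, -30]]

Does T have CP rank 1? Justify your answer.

The mode-2 unfolding of T (rows indexed by j, columns by (i,k) = (0,0), (0,1), (1,0), (1,1)) is [[1, 1, -3, -3], [-11, 10, 33, -30]].
There the 2×2 minor on rows j ∈ {0, 1}, columns (i,k) ∈ {(0,0), (0,1)} is det [[1, 1], [-11, 10]] = 21 ≠ 0, so this unfolding has rank ≥ 2; CP rank is at least every unfolding rank, so rank(T) ≥ 2.
In particular rank(T) ≥ 2 > 1, so T is not rank-1.

No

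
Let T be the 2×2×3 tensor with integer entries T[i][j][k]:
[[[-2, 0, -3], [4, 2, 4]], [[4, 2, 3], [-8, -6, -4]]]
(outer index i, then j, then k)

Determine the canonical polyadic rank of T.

Lower bound: the mode-3 unfolding of T (rows indexed by k, columns by (i,j) = (0,0), (0,1), (1,0), (1,1)) is [[-2, 4, 4, -8], [0, 2, 2, -6], [-3, 4, 3, -4]].
There the 3×3 minor on rows k ∈ {0, 1, 2}, columns (i,j) ∈ {(0,0), (0,1), (1,0)} is det [[-2, 4, 4], [0, 2, 2], [-3, 4, 3]] = 4 ≠ 0, so this unfolding has rank ≥ 3; CP rank is at least every unfolding rank, so rank(T) ≥ 3. (This is only a lower bound: in general the CP rank may exceed every unfolding rank, so we still need to exhibit 3 rank-1 terms summing to T.)
Upper bound: T is a sum of 3 rank-1 terms, T = [0, 1] ⊗ [1, -2] ⊗ [0, 0, -1] + [1, -2] ⊗ [1, -2] ⊗ [-2, -2, -1] + [1, -1] ⊗ [1, -1] ⊗ [0, 2, -2] (written with every a and b primitive with positive leading entry and the scale carried by c; CP decompositions are not unique, and this one is verified by expanding entrywise), so rank(T) ≤ 3.
These bounds meet, so rank(T) = 3.

3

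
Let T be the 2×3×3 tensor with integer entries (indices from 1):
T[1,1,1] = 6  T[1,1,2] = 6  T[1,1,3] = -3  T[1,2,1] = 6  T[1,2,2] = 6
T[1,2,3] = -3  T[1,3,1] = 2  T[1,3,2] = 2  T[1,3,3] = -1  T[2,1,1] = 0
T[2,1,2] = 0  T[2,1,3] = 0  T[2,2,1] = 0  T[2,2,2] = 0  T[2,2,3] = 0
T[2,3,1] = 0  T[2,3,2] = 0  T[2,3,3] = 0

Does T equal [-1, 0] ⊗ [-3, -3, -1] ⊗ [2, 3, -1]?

No

Reconstruct entry (1,1,2) from the claimed factors: Σₗ aₗ[1]bₗ[1]cₗ[2] = (-1)·(-3)·(3) = 9, but T[1,1,2] = 6. The claim is false.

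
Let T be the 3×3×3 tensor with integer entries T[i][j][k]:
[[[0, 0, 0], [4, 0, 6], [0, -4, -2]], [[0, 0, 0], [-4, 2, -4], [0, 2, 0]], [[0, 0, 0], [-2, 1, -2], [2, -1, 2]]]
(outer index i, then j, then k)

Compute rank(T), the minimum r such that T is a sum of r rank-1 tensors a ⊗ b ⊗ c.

Lower bound: the mode-3 unfolding of T (rows indexed by k, columns by (i,j) = (0,0), (0,1), (0,2), (1,0), (1,1), (1,2), (2,0), (2,1), (2,2)) is [[0, 4, 0, 0, -4, 0, 0, -2, 2], [0, 0, -4, 0, 2, 2, 0, 1, -1], [0, 6, -2, 0, -4, 0, 0, -2, 2]].
There the 3×3 minor on rows k ∈ {0, 1, 2}, columns (i,j) ∈ {(0,1), (0,2), (1,1)} is det [[4, 0, -4], [0, -4, 2], [6, -2, -4]] = -16 ≠ 0, so this unfolding has rank ≥ 3; CP rank is at least every unfolding rank, so rank(T) ≥ 3. (Flattening ranks never certify an upper bound on CP rank; for that we must actually write T with 3 rank-1 terms.)
Upper bound: T is a sum of 3 rank-1 terms, T = [1, -1, 0] ⊗ [0, 0, 1] ⊗ [4, -4, 4] + [1, 0, 0] ⊗ [0, 1, -1] ⊗ [0, 2, 2] + [2, -2, -1] ⊗ [0, 1, -1] ⊗ [2, -1, 2] (one valid choice — decompositions are not unique — normalised so each a, b is primitive with positive first nonzero entry; check it by expanding all entries), so rank(T) ≤ 3.
These bounds meet, so rank(T) = 3.
Check entry T[1,1,1] = 2: (-1)·(0)·(-4) + (0)·(1)·(2) + (-2)·(1)·(-1) = 2.

3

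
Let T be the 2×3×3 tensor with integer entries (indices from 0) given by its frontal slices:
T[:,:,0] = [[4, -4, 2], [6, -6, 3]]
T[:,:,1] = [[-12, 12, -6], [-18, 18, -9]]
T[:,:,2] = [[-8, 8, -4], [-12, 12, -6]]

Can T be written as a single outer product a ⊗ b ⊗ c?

If T = a ⊗ b ⊗ c then every fibre of T is a multiple of the corresponding factor, so read the factors off the fibres through the nonzero entry T[0,0,0] = 4.
The mode-1 fibre T[:,0,0] = [4, 6] gives a = [2, 3] (primitive direction); the mode-2 fibre T[0,:,0] = [4, -4, 2] gives b = [2, -2, 1]; then c[k] = T[0,0,k] / (a[0]·b[0]) = [4, -12, -8] / 4 = [1, -3, -2].
Expanding [2, 3] ⊗ [2, -2, 1] ⊗ [1, -3, -2] reproduces all 18 entries of T, so T = [2, 3] ⊗ [2, -2, 1] ⊗ [1, -3, -2] and rank(T) ≤ 1.
Equivalently every frontal slice T[:,:,k] is c[k] times the rank-1 matrix [2, 3] ⊗ [2, -2, 1]. So T has rank 1 (it is nonzero).

Yes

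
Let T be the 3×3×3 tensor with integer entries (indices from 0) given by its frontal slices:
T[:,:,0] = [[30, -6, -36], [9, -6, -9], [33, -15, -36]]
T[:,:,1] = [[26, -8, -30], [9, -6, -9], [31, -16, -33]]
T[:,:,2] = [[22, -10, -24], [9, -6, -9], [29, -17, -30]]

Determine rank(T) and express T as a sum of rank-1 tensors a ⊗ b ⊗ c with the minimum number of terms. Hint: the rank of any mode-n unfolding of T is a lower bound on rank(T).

rank(T) = 2

Lower bound: the mode-1 unfolding of T (rows indexed by i, columns by (j,k) = (0,0), (0,1), (0,2), (1,0), (1,1), (1,2), (2,0), (2,1), (2,2)) is [[30, 26, 22, -6, -8, -10, -36, -30, -24], [9, 9, 9, -6, -6, -6, -9, -9, -9], [33, 31, 29, -15, -16, -17, -36, -33, -30]].
There the 2×2 minor on rows i ∈ {0, 1}, columns (j,k) ∈ {(0,0), (0,1)} is det [[30, 26], [9, 9]] = 36 ≠ 0, so this unfolding has rank ≥ 2; CP rank is at least every unfolding rank, so rank(T) ≥ 2. (This is only a lower bound: in general the CP rank may exceed every unfolding rank, so we still need to exhibit 2 rank-1 terms summing to T.)
Upper bound — finding two terms. Write S_k = T[:,:,k] for the frontal slices: S₀ = [[30, -6, -36], [9, -6, -9], [33, -15, -36]], S₁ = [[26, -8, -30], [9, -6, -9], [31, -16, -33]], S₂ = [[22, -10, -24], [9, -6, -9], [29, -17, -30]].
If T = a₁ ⊗ b₁ ⊗ c₁ + a₂ ⊗ b₂ ⊗ c₂ then each S_k = c₁[k]·a₁b₁ᵀ + c₂[k]·a₂b₂ᵀ. S₀ and S₁ are linearly independent, so a₁b₁ᵀ and a₂b₂ᵀ must span the same plane of matrices: they are the rank-1 matrices of the form x·S₀ + y·S₁.
The 2×2 minor of x·S₀ + y·S₁ on rows {0,1}, columns {0,1} is −126·x² − 210·xy − 84·y² = (-42)·(3·x + 2·y)(x + y), vanishing at (x:y) = (2:-3) and (1:-1).
M₁ = 2·S₀ − 3·S₁ = [[-18, 12, 18], [-9, 6, 9], [-27, 18, 27]] = (-3)·(2, 1, 3)(3, -2, -3)ᵀ and M₂ = S₀ − S₁ = [[4, 2, -6], [0, 0, 0], [2, 1, -3]] = (2, 0, 1)(2, 1, -3)ᵀ, so take a₁ = (2, 1, 3), b₁ = (3, -2, -3), a₂ = (2, 0, 1), b₂ = (2, 1, -3).
Each slice is an integer combination of E₁ = a₁b₁ᵀ and E₂ = a₂b₂ᵀ: S₀ = 3·E₁ + 3·E₂, S₁ = 3·E₁ + 2·E₂, S₂ = 3·E₁ + E₂; reading off coefficients, c₁ = (3, 3, 3) and c₂ = (3, 2, 1).
Hence T = (2, 1, 3) ⊗ (3, -2, -3) ⊗ (3, 3, 3) + (2, 0, 1) ⊗ (2, 1, -3) ⊗ (3, 2, 1), so rank(T) ≤ 2.
These bounds meet, so rank(T) = 2.
Check entry T[2,0,2] = 29: (3)·(3)·(3) + (1)·(2)·(1) = 29.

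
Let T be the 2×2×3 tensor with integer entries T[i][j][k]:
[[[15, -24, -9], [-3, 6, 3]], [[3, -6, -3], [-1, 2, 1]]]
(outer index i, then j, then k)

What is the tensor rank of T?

2

Lower bound: the mode-3 unfolding of T (rows indexed by k, columns by (i,j) = (0,0), (0,1), (1,0), (1,1)) is [[15, -3, 3, -1], [-24, 6, -6, 2], [-9, 3, -3, 1]].
There the 2×2 minor on rows k ∈ {0, 1}, columns (i,j) ∈ {(0,0), (0,1)} is det [[15, -3], [-24, 6]] = 18 ≠ 0, so this unfolding has rank ≥ 2; CP rank is at least every unfolding rank, so rank(T) ≥ 2. (Flattening ranks never certify an upper bound on CP rank; for that we must actually write T with 2 rank-1 terms.)
Upper bound — finding two terms. Write S_k = T[:,:,k] for the frontal slices: S₀ = [[15, -3], [3, -1]], S₁ = [[-24, 6], [-6, 2]], S₂ = [[-9, 3], [-3, 1]].
If T = a₁ (x) b₁ (x) c₁ + a₂ (x) b₂ (x) c₂ then each S_k = c₁[k]·a₁b₁ᵀ + c₂[k]·a₂b₂ᵀ. S₀ and S₁ are linearly independent, so a₁b₁ᵀ and a₂b₂ᵀ must span the same plane of matrices: they are the rank-1 matrices of the form x·S₀ + y·S₁.
det(x·S₀ + y·S₁) is −6·x² + 18·xy − 12·y² = (-6)·(x − 2·y)(x − y), vanishing at (x:y) = (2:1) and (1:1).
M₁ = 2·S₀ + S₁ = [[6, 0], [0, 0]] = 6·[1, 0][1, 0]ᵀ and M₂ = S₀ + S₁ = [[-9, 3], [-3, 1]] = −[3, 1][3, -1]ᵀ, so take a₁ = [1, 0], b₁ = [1, 0], a₂ = [3, 1], b₂ = [3, -1].
Each slice is an integer combination of E₁ = a₁b₁ᵀ and E₂ = a₂b₂ᵀ: S₀ = 6·E₁ + E₂, S₁ = −6·E₁ − 2·E₂, S₂ = −E₂; reading off coefficients, c₁ = [6, -6, 0] and c₂ = [1, -2, -1].
Hence T = [1, 0] (x) [1, 0] (x) [6, -6, 0] + [3, 1] (x) [3, -1] (x) [1, -2, -1], so rank(T) ≤ 2.
These bounds meet, so rank(T) = 2.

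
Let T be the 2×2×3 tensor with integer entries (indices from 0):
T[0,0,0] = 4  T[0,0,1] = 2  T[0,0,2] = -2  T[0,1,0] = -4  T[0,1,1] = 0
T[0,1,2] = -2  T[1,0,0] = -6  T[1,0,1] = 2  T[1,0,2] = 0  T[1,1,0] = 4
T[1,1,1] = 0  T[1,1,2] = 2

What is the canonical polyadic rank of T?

Lower bound: the mode-3 unfolding of T (rows indexed by k, columns by (i,j) = (0,0), (0,1), (1,0), (1,1)) is [[4, -4, -6, 4], [2, 0, 2, 0], [-2, -2, 0, 2]].
There the 3×3 minor on rows k ∈ {0, 1, 2}, columns (i,j) ∈ {(0,0), (0,1), (1,0)} is det [[4, -4, -6], [2, 0, 2], [-2, -2, 0]] = 56 ≠ 0, so this unfolding has rank ≥ 3; CP rank is at least every unfolding rank, so rank(T) ≥ 3. (This is only a lower bound: in general the CP rank may exceed every unfolding rank, so we still need to exhibit 3 rank-1 terms summing to T.)
Upper bound: T is a sum of 3 rank-1 terms, T = [1, -1] ⊗ [1, -1] ⊗ [2, 2, 4] + [1, -1] ⊗ [2, -1] ⊗ [2, -2, -2] + [1, 0] ⊗ [1, 0] ⊗ [-2, 4, -2] (written with every a and b primitive with positive leading entry and the scale carried by c; CP decompositions are not unique, and this one is verified by expanding entrywise), so rank(T) ≤ 3.
These bounds meet, so rank(T) = 3.
Check entry T[1,1,2] = 2: (-1)·(-1)·(4) + (-1)·(-1)·(-2) + (0)·(0)·(-2) = 2.

3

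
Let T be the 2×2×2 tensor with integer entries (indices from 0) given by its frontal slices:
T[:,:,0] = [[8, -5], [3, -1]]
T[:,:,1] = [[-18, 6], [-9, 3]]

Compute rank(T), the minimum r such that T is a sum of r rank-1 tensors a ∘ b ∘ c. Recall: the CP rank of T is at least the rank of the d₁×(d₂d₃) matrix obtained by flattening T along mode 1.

2

Lower bound: in the mode-2 unfolding of T (rows indexed by j, columns by (i,k)) the 2×2 minor on rows j ∈ {0, 1}, columns (i,k) ∈ {(0,0), (0,1)} is det [[8, -18], [-5, 6]] = -42 ≠ 0, so that unfolding has rank ≥ 2 and hence rank(T) ≥ 2 (CP rank is at least every unfolding rank, though it can be larger).
Upper bound: with S_k = T[:,:,k], the two rank-1 terms a₁b₁ᵀ, a₂b₂ᵀ are the rank-1 members of the pencil x·S₀ + y·S₁.
det(x·S₀ + y·S₁) is 7·x² − 21·xy = 7·(x − 3·y)(x), vanishing at (x:y) = (3:1) and (0:1).
M₁ = 3·S₀ + S₁ = [[6, -9], [0, 0]] = 3·(1, 0)(2, -3)ᵀ and M₂ = S₁ = [[-18, 6], [-9, 3]] = (-3)·(2, 1)(3, -1)ᵀ, so take a₁ = (1, 0), b₁ = (2, -3), a₂ = (2, 1), b₂ = (3, -1).
Each slice is an integer combination of E₁ = a₁b₁ᵀ and E₂ = a₂b₂ᵀ: S₀ = E₁ + E₂, S₁ = −3·E₂; reading off coefficients, c₁ = (1, 0) and c₂ = (1, -3).
Hence T = (1, 0) ∘ (2, -3) ∘ (1, 0) + (2, 1) ∘ (3, -1) ∘ (1, -3), so rank(T) ≤ 2.
These bounds meet, so rank(T) = 2.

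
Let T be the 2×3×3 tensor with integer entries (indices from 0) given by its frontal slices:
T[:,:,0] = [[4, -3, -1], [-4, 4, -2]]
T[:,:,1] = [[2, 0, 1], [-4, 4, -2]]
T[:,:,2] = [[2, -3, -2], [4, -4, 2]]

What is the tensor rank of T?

Lower bound: in the mode-2 unfolding of T (rows indexed by j, columns by (i,k)) the 3×3 minor on rows j ∈ {0, 1, 2}, columns (i,k) ∈ {(0,0), (0,1), (1,0)} is det [[4, 2, -4], [-3, 0, 4], [-1, 1, -2]] = -24 ≠ 0, so that unfolding has rank ≥ 3 and hence rank(T) ≥ 3 (CP rank is at least every unfolding rank, though it can be larger).
Upper bound: T is a sum of 3 rank-1 terms, T = [0, 1] ⊗ [2, -2, 1] ⊗ [-2, -2, 2] + [1, 0] ⊗ [2, -2, -1] ⊗ [1, -1, 2] + [1, 0] ⊗ [2, -1, 0] ⊗ [1, 2, -1] (one valid choice — decompositions are not unique — normalised so each a, b is primitive with positive first nonzero entry; check it by expanding all entries), so rank(T) ≤ 3.
These bounds meet, so rank(T) = 3.

3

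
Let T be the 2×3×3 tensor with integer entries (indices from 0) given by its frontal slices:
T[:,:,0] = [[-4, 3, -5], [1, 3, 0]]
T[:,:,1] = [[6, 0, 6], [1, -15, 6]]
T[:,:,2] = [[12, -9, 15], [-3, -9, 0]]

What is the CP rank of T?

2

Lower bound: in the mode-1 unfolding of T (rows indexed by i, columns by (j,k)) the 2×2 minor on rows i ∈ {0, 1}, columns (j,k) ∈ {(0,0), (0,1)} is det [[-4, 6], [1, 1]] = -10 ≠ 0, so that unfolding has rank ≥ 2 and hence rank(T) ≥ 2 (CP rank is at least every unfolding rank, though it can be larger).
Upper bound: with S_k = T[:,:,k], the two rank-1 terms a₁b₁ᵀ, a₂b₂ᵀ are the rank-1 members of the pencil x·S₀ + y·S₁.
The 2×2 minor of x·S₀ + y·S₁ on rows {0,1}, columns {0,1} is −15·x² + 75·xy − 90·y² = (-15)·(x − 3·y)(x − 2·y), vanishing at (x:y) = (3:1) and (2:1).
M₁ = 3·S₀ + S₁ = [[-6, 9, -9], [4, -6, 6]] = −[3, -2][2, -3, 3]ᵀ and M₂ = 2·S₀ + S₁ = [[-2, 6, -4], [3, -9, 6]] = −[2, -3][1, -3, 2]ᵀ, so take a₁ = [3, -2], b₁ = [2, -3, 3], a₂ = [2, -3], b₂ = [1, -3, 2].
Each slice is an integer combination of E₁ = a₁b₁ᵀ and E₂ = a₂b₂ᵀ: S₀ = −E₁ + E₂, S₁ = 2·E₁ − 3·E₂, S₂ = 3·E₁ − 3·E₂; reading off coefficients, c₁ = [-1, 2, 3] and c₂ = [1, -3, -3].
Hence T = [3, -2] ⊗ [2, -3, 3] ⊗ [-1, 2, 3] + [2, -3] ⊗ [1, -3, 2] ⊗ [1, -3, -3], so rank(T) ≤ 2.
These bounds meet, so rank(T) = 2.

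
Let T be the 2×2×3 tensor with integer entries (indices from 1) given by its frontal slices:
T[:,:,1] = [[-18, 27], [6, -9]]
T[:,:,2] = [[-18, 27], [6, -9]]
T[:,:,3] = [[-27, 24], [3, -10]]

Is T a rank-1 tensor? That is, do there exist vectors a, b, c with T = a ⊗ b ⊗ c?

No

The mode-1 unfolding of T (rows indexed by i, columns by (j,k) = (1,1), (1,2), (1,3), (2,1), (2,2), (2,3)) is [[-18, -18, -27, 27, 27, 24], [6, 6, 3, -9, -9, -10]].
There the 2×2 minor on rows i ∈ {1, 2}, columns (j,k) ∈ {(1,1), (1,3)} is det [[-18, -27], [6, 3]] = 108 ≠ 0, so this unfolding has rank ≥ 2; CP rank is at least every unfolding rank, so rank(T) ≥ 2.
In particular rank(T) ≥ 2 > 1, so T is not rank-1.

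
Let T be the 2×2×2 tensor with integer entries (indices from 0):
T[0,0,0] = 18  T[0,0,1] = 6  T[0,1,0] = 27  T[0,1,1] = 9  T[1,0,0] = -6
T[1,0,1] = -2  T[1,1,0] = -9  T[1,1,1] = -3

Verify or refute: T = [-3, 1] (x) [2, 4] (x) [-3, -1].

No

Reconstruct entry (0,1,0) from the claimed factors: Σₗ aₗ[0]bₗ[1]cₗ[0] = (-3)·(4)·(-3) = 36, but T[0,1,0] = 27. The claim is false.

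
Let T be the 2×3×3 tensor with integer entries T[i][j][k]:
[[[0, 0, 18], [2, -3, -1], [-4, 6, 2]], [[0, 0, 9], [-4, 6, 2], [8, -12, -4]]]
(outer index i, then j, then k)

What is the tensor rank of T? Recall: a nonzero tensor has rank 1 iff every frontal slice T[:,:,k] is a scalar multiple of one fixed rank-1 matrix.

Lower bound: the mode-3 unfolding of T (rows indexed by k, columns by (i,j) = (0,0), (0,1), (0,2), (1,0), (1,1), (1,2)) is [[0, 2, -4, 0, -4, 8], [0, -3, 6, 0, 6, -12], [18, -1, 2, 9, 2, -4]].
There the 2×2 minor on rows k ∈ {0, 2}, columns (i,j) ∈ {(0,0), (0,1)} is det [[0, 2], [18, -1]] = -36 ≠ 0, so this unfolding has rank ≥ 2; CP rank is at least every unfolding rank, so rank(T) ≥ 2. (Unfolding ranks only ever bound the CP rank from below — rank(T) can be strictly larger than all of them — so the matching upper bound has to come from an explicit 2-term decomposition.)
Upper bound — finding two terms. Write S_k = T[:,:,k] for the frontal slices: S₀ = [[0, 2, -4], [0, -4, 8]], S₁ = [[0, -3, 6], [0, 6, -12]], S₂ = [[18, -1, 2], [9, 2, -4]].
If T = a₁ ⊗ b₁ ⊗ c₁ + a₂ ⊗ b₂ ⊗ c₂ then each S_k = c₁[k]·a₁b₁ᵀ + c₂[k]·a₂b₂ᵀ. S₀ and S₂ are linearly independent, so a₁b₁ᵀ and a₂b₂ᵀ must span the same plane of matrices: they are the rank-1 matrices of the form x·S₀ + y·S₂.
The 2×2 minor of x·S₀ + y·S₂ on rows {0,1}, columns {0,1} is −90·xy + 45·y² = (-45)·(2·x − y)(y), vanishing at (x:y) = (1:2) and (1:0).
M₁ = S₀ + 2·S₂ = [[36, 0, 0], [18, 0, 0]] = 18·[2, 1][1, 0, 0]ᵀ and M₂ = S₀ = [[0, 2, -4], [0, -4, 8]] = 2·[1, -2][0, 1, -2]ᵀ, so take a₁ = [2, 1], b₁ = [1, 0, 0], a₂ = [1, -2], b₂ = [0, 1, -2].
Each slice is an integer combination of E₁ = a₁b₁ᵀ and E₂ = a₂b₂ᵀ: S₀ = 2·E₂, S₁ = −3·E₂, S₂ = 9·E₁ − E₂; reading off coefficients, c₁ = [0, 0, 9] and c₂ = [2, -3, -1].
Hence T = [2, 1] ⊗ [1, 0, 0] ⊗ [0, 0, 9] + [1, -2] ⊗ [0, 1, -2] ⊗ [2, -3, -1], so rank(T) ≤ 2.
These bounds meet, so rank(T) = 2.
Check entry T[0,1,2] = -1: (2)·(0)·(9) + (1)·(1)·(-1) = -1.

2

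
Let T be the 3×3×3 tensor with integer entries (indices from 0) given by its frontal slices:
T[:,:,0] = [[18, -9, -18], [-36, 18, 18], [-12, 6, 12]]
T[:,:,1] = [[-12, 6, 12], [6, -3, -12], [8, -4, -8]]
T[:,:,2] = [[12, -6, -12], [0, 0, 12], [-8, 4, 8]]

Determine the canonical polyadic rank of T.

Lower bound: the mode-3 unfolding of T (rows indexed by k, columns by (i,j) = (0,0), (0,1), (0,2), (1,0), (1,1), (1,2), (2,0), (2,1), (2,2)) is [[18, -9, -18, -36, 18, 18, -12, 6, 12], [-12, 6, 12, 6, -3, -12, 8, -4, -8], [12, -6, -12, 0, 0, 12, -8, 4, 8]].
There the 2×2 minor on rows k ∈ {0, 1}, columns (i,j) ∈ {(0,0), (1,0)} is det [[18, -36], [-12, 6]] = -324 ≠ 0, so this unfolding has rank ≥ 2; CP rank is at least every unfolding rank, so rank(T) ≥ 2. (This is only a lower bound: in general the CP rank may exceed every unfolding rank, so we still need to exhibit 2 rank-1 terms summing to T.)
Upper bound — finding two terms. Write S_k = T[:,:,k] for the frontal slices: S₀ = [[18, -9, -18], [-36, 18, 18], [-12, 6, 12]], S₁ = [[-12, 6, 12], [6, -3, -12], [8, -4, -8]], S₂ = [[12, -6, -12], [0, 0, 12], [-8, 4, 8]].
If T = a₁ ⊗ b₁ ⊗ c₁ + a₂ ⊗ b₂ ⊗ c₂ then each S_k = c₁[k]·a₁b₁ᵀ + c₂[k]·a₂b₂ᵀ. S₀ and S₁ are linearly independent, so a₁b₁ᵀ and a₂b₂ᵀ must span the same plane of matrices: they are the rank-1 matrices of the form x·S₀ + y·S₁.
The 2×2 minor of x·S₀ + y·S₁ on rows {0,1}, columns {0,2} is −324·x² + 108·xy + 72·y² = (-36)·(3·x − 2·y)(3·x + y), vanishing at (x:y) = (2:3) and (1:-3).
M₁ = 2·S₀ + 3·S₁ = [[0, 0, 0], [-54, 27, 0], [0, 0, 0]] = (-27)·[0, 1, 0][2, -1, 0]ᵀ and M₂ = S₀ − 3·S₁ = [[54, -27, -54], [-54, 27, 54], [-36, 18, 36]] = 9·[3, -3, -2][2, -1, -2]ᵀ, so take a₁ = [0, 1, 0], b₁ = [2, -1, 0], a₂ = [3, -3, -2], b₂ = [2, -1, -2].
Each slice is an integer combination of E₁ = a₁b₁ᵀ and E₂ = a₂b₂ᵀ: S₀ = −9·E₁ + 3·E₂, S₁ = −3·E₁ − 2·E₂, S₂ = 6·E₁ + 2·E₂; reading off coefficients, c₁ = [-9, -3, 6] and c₂ = [3, -2, 2].
Hence T = [0, 1, 0] ⊗ [2, -1, 0] ⊗ [-9, -3, 6] + [3, -3, -2] ⊗ [2, -1, -2] ⊗ [3, -2, 2], so rank(T) ≤ 2.
These bounds meet, so rank(T) = 2.

2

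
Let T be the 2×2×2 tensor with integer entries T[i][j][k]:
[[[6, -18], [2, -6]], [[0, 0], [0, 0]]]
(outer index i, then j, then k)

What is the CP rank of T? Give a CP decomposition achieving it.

rank(T) = 1

Lower bound: T ≠ 0 (e.g. T[0,0,0] = 6), so rank(T) ≥ 1.
Upper bound: the mode-1 fibre T[:,0,0] = [6, 0] gives a = [1, 0] (primitive direction); the mode-2 fibre T[0,:,0] = [6, 2] gives b = [3, 1]; then c[k] = T[0,0,k] / (a[0]·b[0]) = [6, -18] / 3 = [2, -6].
Expanding [1, 0] ⊗ [3, 1] ⊗ [2, -6] reproduces all 8 entries of T, so T = [1, 0] ⊗ [3, 1] ⊗ [2, -6] and rank(T) ≤ 1.
These bounds meet, so rank(T) = 1.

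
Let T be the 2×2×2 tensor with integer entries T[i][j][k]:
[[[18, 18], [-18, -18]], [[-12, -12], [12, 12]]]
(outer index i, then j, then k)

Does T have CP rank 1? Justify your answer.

Yes

The mode-1 fibre T[:,0,0] = [18, -12] gives a = (3, -2) (primitive direction); the mode-2 fibre T[0,:,0] = [18, -18] gives b = (1, -1); then c[k] = T[0,0,k] / (a[0]·b[0]) = [18, 18] / 3 = (6, 6).
Expanding (3, -2) ∘ (1, -1) ∘ (6, 6) reproduces all 8 entries of T, so T = (3, -2) ∘ (1, -1) ∘ (6, 6) and rank(T) ≤ 1.
Equivalently every frontal slice T[:,:,k] is c[k] times the rank-1 matrix (3, -2) ∘ (1, -1). So T has rank 1 (it is nonzero).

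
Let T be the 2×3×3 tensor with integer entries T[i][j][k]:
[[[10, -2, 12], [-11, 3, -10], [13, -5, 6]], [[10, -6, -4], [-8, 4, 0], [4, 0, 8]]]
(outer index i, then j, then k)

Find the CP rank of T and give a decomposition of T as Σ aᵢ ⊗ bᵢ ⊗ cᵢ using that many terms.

Lower bound: the mode-2 unfolding of T (rows indexed by j, columns by (i,k) = (0,0), (0,1), (0,2), (1,0), (1,1), (1,2)) is [[10, -2, 12, 10, -6, -4], [-11, 3, -10, -8, 4, 0], [13, -5, 6, 4, 0, 8]].
There the 2×2 minor on rows j ∈ {0, 1}, columns (i,k) ∈ {(0,0), (0,1)} is det [[10, -2], [-11, 3]] = 8 ≠ 0, so this unfolding has rank ≥ 2; CP rank is at least every unfolding rank, so rank(T) ≥ 2. (This is only a lower bound: in general the CP rank may exceed every unfolding rank, so we still need to exhibit 2 rank-1 terms summing to T.)
Upper bound — finding two terms. Write S_k = T[:,:,k] for the frontal slices: S₀ = [[10, -11, 13], [10, -8, 4]], S₁ = [[-2, 3, -5], [-6, 4, 0]], S₂ = [[12, -10, 6], [-4, 0, 8]].
If T = a₁ ⊗ b₁ ⊗ c₁ + a₂ ⊗ b₂ ⊗ c₂ then each S_k = c₁[k]·a₁b₁ᵀ + c₂[k]·a₂b₂ᵀ. S₀ and S₁ are linearly independent, so a₁b₁ᵀ and a₂b₂ᵀ must span the same plane of matrices: they are the rank-1 matrices of the form x·S₀ + y·S₁.
The 2×2 minor of x·S₀ + y·S₁ on rows {0,1}, columns {0,1} is 30·x² − 40·xy + 10·y² = 10·(3·x − y)(x − y), vanishing at (x:y) = (1:3) and (1:1).
M₁ = S₀ + 3·S₁ = [[4, -2, -2], [-8, 4, 4]] = 2·(1, -2)(2, -1, -1)ᵀ and M₂ = S₀ + S₁ = [[8, -8, 8], [4, -4, 4]] = 4·(2, 1)(1, -1, 1)ᵀ, so take a₁ = (1, -2), b₁ = (2, -1, -1), a₂ = (2, 1), b₂ = (1, -1, 1).
Each slice is an integer combination of E₁ = a₁b₁ᵀ and E₂ = a₂b₂ᵀ: S₀ = −E₁ + 6·E₂, S₁ = E₁ − 2·E₂, S₂ = 2·E₁ + 4·E₂; reading off coefficients, c₁ = (-1, 1, 2) and c₂ = (6, -2, 4).
Hence T = (1, -2) ⊗ (2, -1, -1) ⊗ (-1, 1, 2) + (2, 1) ⊗ (1, -1, 1) ⊗ (6, -2, 4), so rank(T) ≤ 2.
These bounds meet, so rank(T) = 2.

rank(T) = 2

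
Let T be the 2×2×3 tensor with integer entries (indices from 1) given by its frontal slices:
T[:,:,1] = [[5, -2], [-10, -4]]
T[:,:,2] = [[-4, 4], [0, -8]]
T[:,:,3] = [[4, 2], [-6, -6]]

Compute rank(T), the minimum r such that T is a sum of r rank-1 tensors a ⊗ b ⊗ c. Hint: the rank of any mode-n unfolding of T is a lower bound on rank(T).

3

Lower bound: the mode-3 unfolding of T (rows indexed by k, columns by (i,j) = (1,1), (1,2), (2,1), (2,2)) is [[5, -2, -10, -4], [-4, 4, 0, -8], [4, 2, -6, -6]].
There the 3×3 minor on rows k ∈ {1, 2, 3}, columns (i,j) ∈ {(1,1), (1,2), (2,1)} is det [[5, -2, -10], [-4, 4, 0], [4, 2, -6]] = 168 ≠ 0, so this unfolding has rank ≥ 3; CP rank is at least every unfolding rank, so rank(T) ≥ 3. (Unfolding ranks only ever bound the CP rank from below — rank(T) can be strictly larger than all of them — so the matching upper bound has to come from an explicit 3-term decomposition.)
Upper bound: T is a sum of 3 rank-1 terms, T = [0, 1] ⊗ [1, 1] ⊗ [-4, -4, 0] + [1, -2] ⊗ [1, 2] ⊗ [1, 0, 2] + [1, -1] ⊗ [1, -1] ⊗ [4, -4, 2] (written with every a and b primitive with positive leading entry and the scale carried by c; CP decompositions are not unique, and this one is verified by expanding entrywise), so rank(T) ≤ 3.
These bounds meet, so rank(T) = 3.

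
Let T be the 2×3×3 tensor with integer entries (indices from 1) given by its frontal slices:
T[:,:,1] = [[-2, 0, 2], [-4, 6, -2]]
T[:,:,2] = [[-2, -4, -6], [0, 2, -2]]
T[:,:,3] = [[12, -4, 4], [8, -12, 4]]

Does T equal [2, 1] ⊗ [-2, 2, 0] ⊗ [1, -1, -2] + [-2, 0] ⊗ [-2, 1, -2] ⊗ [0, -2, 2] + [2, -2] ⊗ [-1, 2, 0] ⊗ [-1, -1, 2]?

Reconstruct entry (1,3,1) from the claimed factors: Σₗ aₗ[1]bₗ[3]cₗ[1] = (2)·(0)·(1) + (-2)·(-2)·(0) + (2)·(0)·(-1) = 0, but T[1,3,1] = 2. The claim is false.

No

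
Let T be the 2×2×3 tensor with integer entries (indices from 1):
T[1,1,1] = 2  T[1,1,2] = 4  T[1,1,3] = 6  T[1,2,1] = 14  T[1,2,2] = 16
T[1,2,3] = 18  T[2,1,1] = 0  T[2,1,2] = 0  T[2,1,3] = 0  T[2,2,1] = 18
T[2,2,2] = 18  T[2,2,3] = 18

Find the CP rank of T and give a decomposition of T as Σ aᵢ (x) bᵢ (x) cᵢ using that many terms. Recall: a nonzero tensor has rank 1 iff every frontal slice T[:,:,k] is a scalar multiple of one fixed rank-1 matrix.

rank(T) = 2

Lower bound: the mode-1 unfolding of T (rows indexed by i, columns by (j,k) = (1,1), (1,2), (1,3), (2,1), (2,2), (2,3)) is [[2, 4, 6, 14, 16, 18], [0, 0, 0, 18, 18, 18]].
There the 2×2 minor on rows i ∈ {1, 2}, columns (j,k) ∈ {(1,1), (2,1)} is det [[2, 14], [0, 18]] = 36 ≠ 0, so this unfolding has rank ≥ 2; CP rank is at least every unfolding rank, so rank(T) ≥ 2. (Unfolding ranks only ever bound the CP rank from below — rank(T) can be strictly larger than all of them — so the matching upper bound has to come from an explicit 2-term decomposition.)
Upper bound — finding two terms. Write S_k = T[:,:,k] for the frontal slices: S₁ = [[2, 14], [0, 18]], S₂ = [[4, 16], [0, 18]], S₃ = [[6, 18], [0, 18]].
If T = a₁ (x) b₁ (x) c₁ + a₂ (x) b₂ (x) c₂ then each S_k = c₁[k]·a₁b₁ᵀ + c₂[k]·a₂b₂ᵀ. S₁ and S₂ are linearly independent, so a₁b₁ᵀ and a₂b₂ᵀ must span the same plane of matrices: they are the rank-1 matrices of the form x·S₁ + y·S₂.
det(x·S₁ + y·S₂) is 36·x² + 108·xy + 72·y² = 36·(x + 2·y)(x + y), vanishing at (x:y) = (2:-1) and (1:-1).
M₁ = 2·S₁ − S₂ = [[0, 12], [0, 18]] = 6·(2, 3)(0, 1)ᵀ and M₂ = S₁ − S₂ = [[-2, -2], [0, 0]] = (-2)·(1, 0)(1, 1)ᵀ, so take a₁ = (2, 3), b₁ = (0, 1), a₂ = (1, 0), b₂ = (1, 1).
Each slice is an integer combination of E₁ = a₁b₁ᵀ and E₂ = a₂b₂ᵀ: S₁ = 6·E₁ + 2·E₂, S₂ = 6·E₁ + 4·E₂, S₃ = 6·E₁ + 6·E₂; reading off coefficients, c₁ = (6, 6, 6) and c₂ = (2, 4, 6).
Hence T = (2, 3) (x) (0, 1) (x) (6, 6, 6) + (1, 0) (x) (1, 1) (x) (2, 4, 6), so rank(T) ≤ 2.
These bounds meet, so rank(T) = 2.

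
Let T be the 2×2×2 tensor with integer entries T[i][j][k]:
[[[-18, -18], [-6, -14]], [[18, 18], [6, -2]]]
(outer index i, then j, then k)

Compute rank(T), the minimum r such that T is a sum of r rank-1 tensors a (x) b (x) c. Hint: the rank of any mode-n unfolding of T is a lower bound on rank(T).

2

Lower bound: the mode-1 unfolding of T (rows indexed by i, columns by (j,k) = (0,0), (0,1), (1,0), (1,1)) is [[-18, -18, -6, -14], [18, 18, 6, -2]].
There the 2×2 minor on rows i ∈ {0, 1}, columns (j,k) ∈ {(0,0), (1,1)} is det [[-18, -14], [18, -2]] = 288 ≠ 0, so this unfolding has rank ≥ 2; CP rank is at least every unfolding rank, so rank(T) ≥ 2. (Unfolding ranks only ever bound the CP rank from below — rank(T) can be strictly larger than all of them — so the matching upper bound has to come from an explicit 2-term decomposition.)
Upper bound — finding two terms. Write S_k = T[:,:,k] for the frontal slices: S₀ = [[-18, -6], [18, 6]], S₁ = [[-18, -14], [18, -2]].
If T = a₁ (x) b₁ (x) c₁ + a₂ (x) b₂ (x) c₂ then each S_k = c₁[k]·a₁b₁ᵀ + c₂[k]·a₂b₂ᵀ. S₀ and S₁ are linearly independent, so a₁b₁ᵀ and a₂b₂ᵀ must span the same plane of matrices: they are the rank-1 matrices of the form x·S₀ + y·S₁.
det(x·S₀ + y·S₁) is 288·xy + 288·y² = 288·(y)(x + y), vanishing at (x:y) = (1:0) and (1:-1).
M₁ = S₀ = [[-18, -6], [18, 6]] = (-6)·[1, -1][3, 1]ᵀ and M₂ = S₀ − S₁ = [[0, 8], [0, 8]] = 8·[1, 1][0, 1]ᵀ, so take a₁ = [1, -1], b₁ = [3, 1], a₂ = [1, 1], b₂ = [0, 1].
Each slice is an integer combination of E₁ = a₁b₁ᵀ and E₂ = a₂b₂ᵀ: S₀ = −6·E₁, S₁ = −6·E₁ − 8·E₂; reading off coefficients, c₁ = [-6, -6] and c₂ = [0, -8].
Hence T = [1, -1] (x) [3, 1] (x) [-6, -6] + [1, 1] (x) [0, 1] (x) [0, -8], so rank(T) ≤ 2.
These bounds meet, so rank(T) = 2.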